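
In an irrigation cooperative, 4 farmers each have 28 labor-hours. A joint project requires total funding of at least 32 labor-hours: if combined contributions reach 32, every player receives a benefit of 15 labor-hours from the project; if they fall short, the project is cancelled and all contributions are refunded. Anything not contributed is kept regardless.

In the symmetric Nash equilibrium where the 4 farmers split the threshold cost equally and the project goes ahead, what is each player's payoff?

35 labor-hours

Equal share of the threshold: 32/4 = 8.
At this profile no one gains by cutting their contribution: any cut drops the total below 32, the project is cancelled, contributions are refunded, and the deviator ends with 28, which is less than 28 − 8 + 15 = 35. Contributing more than 8 just wastes the excess. So contributing exactly 8 is a best response.
Each player's payoff: 28 − 8 + 15 = 35.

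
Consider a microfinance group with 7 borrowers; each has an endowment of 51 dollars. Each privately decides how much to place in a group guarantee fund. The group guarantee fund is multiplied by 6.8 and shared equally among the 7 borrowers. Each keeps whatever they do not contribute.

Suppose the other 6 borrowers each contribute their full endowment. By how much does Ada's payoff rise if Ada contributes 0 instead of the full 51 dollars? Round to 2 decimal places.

Switching from a contribution of 51 to 0 lets Ada keep an extra 51 dollars, but lowers the group guarantee fund by 51, which costs Ada their own share of that drop: 6.8/7 × 51 = 49.54.
Net gain = 51 − 49.54 = 1.46. The private return per contributed unit (0.9714) is below 1, so free-riding is indeed the best response regardless of what the others do.

1.46 dollars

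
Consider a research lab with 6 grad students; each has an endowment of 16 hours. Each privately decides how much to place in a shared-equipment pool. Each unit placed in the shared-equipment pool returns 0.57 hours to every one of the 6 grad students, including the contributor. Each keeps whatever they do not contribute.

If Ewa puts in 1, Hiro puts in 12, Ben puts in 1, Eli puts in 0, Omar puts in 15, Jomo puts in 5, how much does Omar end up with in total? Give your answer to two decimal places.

20.38 hours

Total contributed: 1 + 12 + 1 + 0 + 15 + 5 = 34.
Each receives 0.57 × 34 = 19.38 from the shared-equipment pool.
Omar keeps 16 − 15 = 1, so Omar's payoff is 1 + 19.38 = 20.38.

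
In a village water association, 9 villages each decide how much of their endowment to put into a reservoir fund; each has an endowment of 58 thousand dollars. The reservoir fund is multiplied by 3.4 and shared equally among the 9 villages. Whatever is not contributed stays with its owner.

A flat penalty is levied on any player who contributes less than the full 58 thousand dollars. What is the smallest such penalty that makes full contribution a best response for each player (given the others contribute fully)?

36.09 thousand dollars

Given the others contribute fully, the best deviation is to contribute 0 (any partial contribution still incurs the fine and gives up units whose private return 0.3778 is below 1).
Deviating from 58 to 0 saves 58 thousand dollars but forfeits the deviator's share of the drop in the reservoir fund: 3.4/9 × 58 = 21.91.
So the deviation gain is 58 − 21.91 = 36.09, and the fine must be at least 36.09 thousand dollars to wipe it out.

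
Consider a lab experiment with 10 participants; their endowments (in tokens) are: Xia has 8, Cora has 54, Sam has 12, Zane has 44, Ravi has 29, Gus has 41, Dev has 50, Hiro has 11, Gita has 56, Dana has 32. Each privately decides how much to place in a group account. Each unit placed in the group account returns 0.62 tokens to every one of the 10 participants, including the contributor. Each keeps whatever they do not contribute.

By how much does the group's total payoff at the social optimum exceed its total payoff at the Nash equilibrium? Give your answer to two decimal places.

The private return per contributed unit is 0.62 < 1 for everyone, so the Nash equilibrium is zero contribution and the group total is Σ E_j = 8 + 54 + 12 + 44 + 29 + 41 + 50 + 11 + 56 + 32 = 337.
Each contributed unit returns 6.200 to the group, so the social optimum is full contribution by everyone: group total = 6.200 × 337 = 2089.40.
Efficiency loss = (6.200 − 1) × 337 = 1752.40.

1752.40 tokens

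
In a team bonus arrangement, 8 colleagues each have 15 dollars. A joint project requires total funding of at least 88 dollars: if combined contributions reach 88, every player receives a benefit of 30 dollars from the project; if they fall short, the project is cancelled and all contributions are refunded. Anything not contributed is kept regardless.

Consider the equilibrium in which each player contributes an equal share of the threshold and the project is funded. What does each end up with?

Equal share of the threshold: 88/8 = 11.
At this profile no one gains by cutting their contribution: any cut drops the total below 88, the project is cancelled, contributions are refunded, and the deviator ends with 15, which is less than 15 − 11 + 30 = 34. Contributing more than 11 just wastes the excess. So contributing exactly 11 is a best response.
Each player's payoff: 15 − 11 + 30 = 34.

34 dollars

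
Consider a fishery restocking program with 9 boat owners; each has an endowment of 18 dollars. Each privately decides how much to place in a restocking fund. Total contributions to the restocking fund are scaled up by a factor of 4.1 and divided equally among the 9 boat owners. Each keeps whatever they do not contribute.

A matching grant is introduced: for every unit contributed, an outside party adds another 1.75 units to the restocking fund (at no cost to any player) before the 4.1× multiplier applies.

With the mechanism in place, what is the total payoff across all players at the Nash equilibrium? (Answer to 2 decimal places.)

With the mechanism, a contributed unit returns 4.1 × 2.75 / 9 = 1.2528 per unit of net cost to the contributor — now above 1 — so contributing fully is weakly dominant for every player.
So the Nash equilibrium is full contribution by all 9; the group earns 4.1 × 2.75 × 162 = 1826.55.

1826.55 dollars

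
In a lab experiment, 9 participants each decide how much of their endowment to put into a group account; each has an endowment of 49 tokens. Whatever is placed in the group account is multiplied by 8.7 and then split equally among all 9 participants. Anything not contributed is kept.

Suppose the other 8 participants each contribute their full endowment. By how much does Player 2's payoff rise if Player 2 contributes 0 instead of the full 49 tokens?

1.63 tokens

Switching from a contribution of 49 to 0 lets Player 2 keep an extra 49 tokens, but lowers the group account by 49, which costs Player 2 their own share of that drop: 8.7/9 × 49 = 47.37.
Net gain = 49 − 47.37 = 1.63. The private return per contributed unit (0.9667) is below 1, so free-riding is indeed the best response regardless of what the others do.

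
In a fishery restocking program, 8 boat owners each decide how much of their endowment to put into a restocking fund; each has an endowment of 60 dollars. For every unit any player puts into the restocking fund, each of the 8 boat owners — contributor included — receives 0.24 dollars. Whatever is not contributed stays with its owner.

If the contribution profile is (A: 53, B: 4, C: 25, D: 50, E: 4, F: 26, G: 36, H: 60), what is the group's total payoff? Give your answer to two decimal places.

Total contributed: 53 + 4 + 25 + 50 + 4 + 26 + 36 + 60 = 258; total kept: 8 × 60 − 258 = 222.
The restocking fund pays out 0.24 × 8 × 258 = 495.36 in aggregate.
Group total = 222 + 495.36 = 717.36.

717.36 dollars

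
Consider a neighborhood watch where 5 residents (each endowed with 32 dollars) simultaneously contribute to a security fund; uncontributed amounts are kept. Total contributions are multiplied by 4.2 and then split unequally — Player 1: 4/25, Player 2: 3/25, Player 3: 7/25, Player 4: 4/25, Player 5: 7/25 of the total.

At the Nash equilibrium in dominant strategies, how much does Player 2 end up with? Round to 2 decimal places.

Player j's private return per contributed unit is 4.2 × (j's share). Contributing is weakly dominant for j when that share is at least 1/4.2 = 0.2381, and contributing 0 is dominant otherwise.
Player 3 and Player 5 clear that bar, contributing 32 each; the remaining 3 contribute 0. Total contributed: 64.
Player 2 keeps 32 and receives 4.2 × 64 × 3/25 = 32.26 from the security fund, for a payoff of 64.26.

64.26 dollars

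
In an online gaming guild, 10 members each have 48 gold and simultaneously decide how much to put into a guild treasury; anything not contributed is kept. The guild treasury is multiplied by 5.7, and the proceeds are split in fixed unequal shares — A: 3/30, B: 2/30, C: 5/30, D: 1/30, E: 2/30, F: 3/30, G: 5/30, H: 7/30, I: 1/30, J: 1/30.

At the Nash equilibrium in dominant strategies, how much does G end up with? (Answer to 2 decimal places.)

93.60 gold

A player with share s gets back 5.7·s per unit contributed, so full contribution is dominant for anyone with s > 1/5.7 = 0.1754 and zero contribution is dominant for anyone below.
Only H (7/30) clears that bar, contributing 48; the remaining 9 contribute 0. Total contributed: 48.
G keeps 48 and receives 5.7 × 48 × 5/30 = 45.60 from the guild treasury, for a payoff of 93.60.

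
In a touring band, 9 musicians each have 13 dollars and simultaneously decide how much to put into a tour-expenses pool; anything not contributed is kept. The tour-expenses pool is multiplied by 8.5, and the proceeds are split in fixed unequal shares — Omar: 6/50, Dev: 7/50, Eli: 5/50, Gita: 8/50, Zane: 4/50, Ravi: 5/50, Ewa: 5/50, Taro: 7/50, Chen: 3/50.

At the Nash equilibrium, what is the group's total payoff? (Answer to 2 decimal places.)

Each unit j contributes comes back to j as 8.5 × (j's share), so j prefers to contribute only if that share exceeds 1/8.5 = 0.1176; otherwise keeping the unit dominates.
Omar, Dev, Gita and Taro are above the threshold, contributing 13 each; the remaining 5 contribute 0. Total contributed: 52.
The tour-expenses pool pays out 8.5 × 52 = 442.00 in total (split across the unequal shares, but the aggregate is all that matters for the group sum).
The 5 free-riders keep 13 each, adding 65. Group total = 65 + 442.00 = 507.00.

507.00 dollars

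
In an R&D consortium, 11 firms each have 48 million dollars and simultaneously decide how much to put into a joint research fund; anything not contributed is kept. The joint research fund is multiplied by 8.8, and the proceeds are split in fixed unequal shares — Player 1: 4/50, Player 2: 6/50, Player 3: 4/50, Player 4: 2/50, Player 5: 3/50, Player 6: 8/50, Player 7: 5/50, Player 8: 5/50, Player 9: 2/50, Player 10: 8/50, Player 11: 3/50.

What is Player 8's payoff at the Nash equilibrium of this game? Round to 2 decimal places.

174.72 million dollars

Player j's private return per contributed unit is 8.8 × (j's share). Contributing is weakly dominant for j when that share is at least 1/8.8 = 0.1136, and contributing 0 is dominant otherwise.
The shares above 0.1136 belong to Player 2, Player 6 and Player 10, contributing 48 each; the remaining 8 contribute 0. Total contributed: 144.
Player 8 keeps 48 and receives 8.8 × 144 × 5/50 = 126.72 from the joint research fund, for a payoff of 174.72.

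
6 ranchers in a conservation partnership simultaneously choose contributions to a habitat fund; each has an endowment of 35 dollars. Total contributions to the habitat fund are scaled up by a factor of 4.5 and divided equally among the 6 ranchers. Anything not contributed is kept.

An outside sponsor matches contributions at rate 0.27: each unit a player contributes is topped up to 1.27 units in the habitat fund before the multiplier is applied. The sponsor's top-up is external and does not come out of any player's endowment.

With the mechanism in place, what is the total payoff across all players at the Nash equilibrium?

210.00 dollars

Even with the mechanism, each unit contributed returns only 4.5 × 1.27 / 6 = 0.9525 per unit of net cost, so contributing nothing is still dominant.
At the Nash equilibrium no one contributes; group total payoff = 6 × 35 = 210.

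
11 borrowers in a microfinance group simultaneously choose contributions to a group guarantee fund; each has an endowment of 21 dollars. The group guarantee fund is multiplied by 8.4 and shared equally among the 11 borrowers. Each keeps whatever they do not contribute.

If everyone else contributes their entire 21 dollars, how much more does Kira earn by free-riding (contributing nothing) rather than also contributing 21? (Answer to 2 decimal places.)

Switching from a contribution of 21 to 0 lets Kira keep an extra 21 dollars, but lowers the group guarantee fund by 21, which costs Kira their own share of that drop: 8.4/11 × 21 = 16.04.
Net gain = 21 − 16.04 = 4.96. The private return per contributed unit (0.7636) is below 1, so free-riding is indeed the best response regardless of what the others do.

4.96 dollars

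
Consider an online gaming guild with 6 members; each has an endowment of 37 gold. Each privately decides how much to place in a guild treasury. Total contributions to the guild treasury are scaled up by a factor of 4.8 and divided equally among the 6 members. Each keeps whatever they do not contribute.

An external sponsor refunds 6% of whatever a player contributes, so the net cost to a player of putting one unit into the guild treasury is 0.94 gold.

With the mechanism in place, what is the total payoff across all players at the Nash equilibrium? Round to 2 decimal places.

222.00 gold

Even with the mechanism, each unit contributed returns only (4.8/6) / 0.94 = 0.8511 per unit of net cost, so contributing nothing is still dominant.
At the Nash equilibrium no one contributes; group total payoff = 6 × 37 = 222.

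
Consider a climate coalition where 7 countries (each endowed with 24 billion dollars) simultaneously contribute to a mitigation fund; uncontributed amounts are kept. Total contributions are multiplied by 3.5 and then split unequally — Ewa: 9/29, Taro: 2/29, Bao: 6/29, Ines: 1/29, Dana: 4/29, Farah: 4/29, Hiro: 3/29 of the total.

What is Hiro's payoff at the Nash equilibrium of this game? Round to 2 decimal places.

32.69 billion dollars

Each unit j contributes comes back to j as 3.5 × (j's share), so j prefers to contribute only if that share exceeds 1/3.5 = 0.2857; otherwise keeping the unit dominates.
Only Ewa (9/29) clears that bar, contributing 24; the remaining 6 contribute 0. Total contributed: 24.
Hiro keeps 24 and receives 3.5 × 24 × 3/29 = 8.69 from the mitigation fund, for a payoff of 32.69.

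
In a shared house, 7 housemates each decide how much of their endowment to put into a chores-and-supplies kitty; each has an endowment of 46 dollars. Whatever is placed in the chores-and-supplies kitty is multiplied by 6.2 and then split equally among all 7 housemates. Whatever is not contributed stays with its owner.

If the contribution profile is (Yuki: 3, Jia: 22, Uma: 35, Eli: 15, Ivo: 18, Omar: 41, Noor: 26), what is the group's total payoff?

Total contributed: 3 + 22 + 35 + 15 + 18 + 41 + 26 = 160; total kept: 7 × 46 − 160 = 162.
The chores-and-supplies kitty pays out 6.2 × 160 = 992.00 in aggregate.
Group total = 162 + 992.00 = 1154.00.

1154.00 dollars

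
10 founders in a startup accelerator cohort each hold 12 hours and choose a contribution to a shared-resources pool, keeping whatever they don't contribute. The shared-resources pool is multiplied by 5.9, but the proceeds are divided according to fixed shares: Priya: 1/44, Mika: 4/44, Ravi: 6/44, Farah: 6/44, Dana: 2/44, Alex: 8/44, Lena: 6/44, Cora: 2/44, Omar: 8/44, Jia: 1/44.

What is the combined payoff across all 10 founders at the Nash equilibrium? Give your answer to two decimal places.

A player with share s gets back 5.9·s per unit contributed, so full contribution is dominant for anyone with s > 1/5.9 = 0.1695 and zero contribution is dominant for anyone below.
Alex and Omar clear that bar, contributing 12 each; the remaining 8 contribute 0. Total contributed: 24.
The shared-resources pool pays out 5.9 × 24 = 141.60 in total (split across the unequal shares, but the aggregate is all that matters for the group sum).
The 8 free-riders keep 12 each, adding 96. Group total = 96 + 141.60 = 237.60.

237.60 hours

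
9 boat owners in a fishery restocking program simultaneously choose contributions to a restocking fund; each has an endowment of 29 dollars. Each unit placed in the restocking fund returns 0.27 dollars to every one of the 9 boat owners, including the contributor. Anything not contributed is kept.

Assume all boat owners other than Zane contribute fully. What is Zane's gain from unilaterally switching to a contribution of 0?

Switching from a contribution of 29 to 0 lets Zane keep an extra 29 dollars, but lowers the restocking fund by 29, which costs Zane their own share of that drop: 0.27 × 29 = 7.83.
Net gain = 29 − 7.83 = 21.17. The private return per contributed unit (0.27) is below 1, so free-riding is indeed the best response regardless of what the others do.

21.17 dollars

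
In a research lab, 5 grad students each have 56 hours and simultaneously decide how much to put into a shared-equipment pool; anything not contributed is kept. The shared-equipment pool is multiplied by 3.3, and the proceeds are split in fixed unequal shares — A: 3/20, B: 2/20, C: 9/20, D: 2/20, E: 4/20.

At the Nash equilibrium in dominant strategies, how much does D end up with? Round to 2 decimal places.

74.48 hours

For player j, contributing a unit is worthwhile iff 3.3 × (j's share) ≥ 1, i.e. iff j's share is at least 0.3030.
The only share above 0.3030 is C's 9/20, contributing 56; the remaining 4 contribute 0. Total contributed: 56.
D keeps 56 and receives 3.3 × 56 × 2/20 = 18.48 from the shared-equipment pool, for a payoff of 74.48.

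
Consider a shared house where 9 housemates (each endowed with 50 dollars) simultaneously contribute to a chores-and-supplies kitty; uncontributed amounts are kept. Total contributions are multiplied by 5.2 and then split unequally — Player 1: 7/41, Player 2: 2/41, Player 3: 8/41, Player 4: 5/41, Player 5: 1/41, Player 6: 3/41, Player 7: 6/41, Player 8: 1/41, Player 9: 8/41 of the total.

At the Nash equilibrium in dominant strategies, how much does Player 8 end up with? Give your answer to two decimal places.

62.68 dollars

For player j, contributing a unit is worthwhile iff 5.2 × (j's share) ≥ 1, i.e. iff j's share is at least 0.1923.
Player 3 and Player 9 are above the threshold, contributing 50 each; the remaining 7 contribute 0. Total contributed: 100.
Player 8 keeps 50 and receives 5.2 × 100 × 1/41 = 12.68 from the chores-and-supplies kitty, for a payoff of 62.68.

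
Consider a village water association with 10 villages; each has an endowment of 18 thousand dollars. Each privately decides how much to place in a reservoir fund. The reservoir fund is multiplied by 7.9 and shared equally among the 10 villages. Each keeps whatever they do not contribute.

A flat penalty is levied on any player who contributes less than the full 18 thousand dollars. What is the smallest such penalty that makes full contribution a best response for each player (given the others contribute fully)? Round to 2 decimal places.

Given the others contribute fully, the best deviation is to contribute 0 (any partial contribution still incurs the fine and gives up units whose private return 0.7900 is below 1).
Deviating from 18 to 0 saves 18 thousand dollars but forfeits the deviator's share of the drop in the reservoir fund: 7.9/10 × 18 = 14.22.
So the deviation gain is 18 − 14.22 = 3.78, and the fine must be at least 3.78 thousand dollars to wipe it out.

3.78 thousand dollars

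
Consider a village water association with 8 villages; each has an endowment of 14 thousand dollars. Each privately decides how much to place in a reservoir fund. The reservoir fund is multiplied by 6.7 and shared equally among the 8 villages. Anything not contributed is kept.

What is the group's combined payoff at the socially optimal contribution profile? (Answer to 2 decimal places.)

750.40 thousand dollars

Each contributed unit returns 6.700 to the group as a whole (0.8375 to each of 8 players), which exceeds 1, so the social optimum is full contribution: group total = 6.700 × 112 = 750.40.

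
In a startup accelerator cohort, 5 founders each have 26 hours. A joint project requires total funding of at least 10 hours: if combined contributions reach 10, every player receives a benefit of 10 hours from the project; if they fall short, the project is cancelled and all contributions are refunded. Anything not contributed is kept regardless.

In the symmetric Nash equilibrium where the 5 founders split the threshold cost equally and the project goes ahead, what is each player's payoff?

Equal share of the threshold: 10/5 = 2.
At this profile no one gains by cutting their contribution: any cut drops the total below 10, the project is cancelled, contributions are refunded, and the deviator ends with 26, which is less than 26 − 2 + 10 = 34. Contributing more than 2 just wastes the excess. So contributing exactly 2 is a best response.
Each player's payoff: 26 − 2 + 10 = 34.

34 hours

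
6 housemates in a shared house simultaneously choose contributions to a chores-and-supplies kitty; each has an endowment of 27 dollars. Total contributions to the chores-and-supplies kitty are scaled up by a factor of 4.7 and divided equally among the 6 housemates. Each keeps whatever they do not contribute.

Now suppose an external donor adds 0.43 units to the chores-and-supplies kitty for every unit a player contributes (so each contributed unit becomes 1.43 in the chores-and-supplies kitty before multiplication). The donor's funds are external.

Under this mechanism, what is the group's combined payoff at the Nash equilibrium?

1088.80 dollars

The effective private return per unit is now 4.7 × 1.43 / 6 = 1.1202 > 1, so every player's dominant strategy flips to full contribution.
So the Nash equilibrium is full contribution by all 6; the group earns 4.7 × 1.43 × 162 = 1088.80.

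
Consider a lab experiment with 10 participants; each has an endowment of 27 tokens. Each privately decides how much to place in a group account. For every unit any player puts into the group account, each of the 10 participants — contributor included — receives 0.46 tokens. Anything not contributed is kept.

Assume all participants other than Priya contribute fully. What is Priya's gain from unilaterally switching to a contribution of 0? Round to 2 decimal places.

14.58 tokens

Switching from a contribution of 27 to 0 lets Priya keep an extra 27 tokens, but lowers the group account by 27, which costs Priya their own share of that drop: 0.46 × 27 = 12.42.
Net gain = 27 − 12.42 = 14.58. The private return per contributed unit (0.46) is below 1, so free-riding is indeed the best response regardless of what the others do.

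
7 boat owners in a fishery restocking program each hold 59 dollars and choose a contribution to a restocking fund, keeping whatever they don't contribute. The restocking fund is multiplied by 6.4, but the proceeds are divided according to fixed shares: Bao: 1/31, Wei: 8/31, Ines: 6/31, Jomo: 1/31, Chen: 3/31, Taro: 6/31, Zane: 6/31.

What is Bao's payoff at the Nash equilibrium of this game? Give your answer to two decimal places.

107.72 dollars

A player with share s gets back 6.4·s per unit contributed, so full contribution is dominant for anyone with s > 1/6.4 = 0.1563 and zero contribution is dominant for anyone below.
The shares above 0.1563 belong to Wei, Ines, Taro and Zane, contributing 59 each; the remaining 3 contribute 0. Total contributed: 236.
Bao keeps 59 and receives 6.4 × 236 × 1/31 = 48.72 from the restocking fund, for a payoff of 107.72.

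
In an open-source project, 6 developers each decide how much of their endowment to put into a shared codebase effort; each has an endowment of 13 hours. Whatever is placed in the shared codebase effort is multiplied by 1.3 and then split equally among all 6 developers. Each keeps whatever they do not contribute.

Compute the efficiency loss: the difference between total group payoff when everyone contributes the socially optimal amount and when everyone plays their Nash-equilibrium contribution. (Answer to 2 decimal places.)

Each contributed unit returns 1.3/6 = 0.2167 to its contributor — below 1 — so contributing 0 is dominant for every player. At the Nash equilibrium everyone keeps their 13, and the group total is 6 × 13 = 78.
Each contributed unit returns 1.300 to the group as a whole (0.2167 to each of 6 players), which exceeds 1, so the social optimum is full contribution: group total = 1.300 × 78 = 101.40.
Efficiency loss = 101.40 − 78 = 23.40.

23.40 hours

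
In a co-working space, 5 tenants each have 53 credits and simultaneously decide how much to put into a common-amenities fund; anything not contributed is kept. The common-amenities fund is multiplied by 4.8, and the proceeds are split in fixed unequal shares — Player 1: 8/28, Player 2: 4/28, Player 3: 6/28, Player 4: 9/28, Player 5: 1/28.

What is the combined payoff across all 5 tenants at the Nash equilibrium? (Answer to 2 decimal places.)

869.20 credits

Each unit j contributes comes back to j as 4.8 × (j's share), so j prefers to contribute only if that share exceeds 1/4.8 = 0.2083; otherwise keeping the unit dominates.
Player 1, Player 3 and Player 4 clear that bar, contributing 53 each; the remaining 2 contribute 0. Total contributed: 159.
The common-amenities fund pays out 4.8 × 159 = 763.20 in total (split across the unequal shares, but the aggregate is all that matters for the group sum).
The 2 free-riders keep 53 each, adding 106. Group total = 106 + 763.20 = 869.20.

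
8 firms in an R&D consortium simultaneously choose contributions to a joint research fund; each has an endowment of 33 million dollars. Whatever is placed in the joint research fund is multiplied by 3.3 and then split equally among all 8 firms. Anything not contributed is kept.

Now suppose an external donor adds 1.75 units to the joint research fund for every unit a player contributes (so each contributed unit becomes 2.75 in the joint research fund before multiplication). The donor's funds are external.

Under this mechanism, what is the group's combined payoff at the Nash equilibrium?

2395.80 million dollars

With the mechanism, a contributed unit returns 3.3 × 2.75 / 8 = 1.1344 per unit of net cost to the contributor — now above 1 — so contributing fully is weakly dominant for every player.
So the Nash equilibrium is full contribution by all 8; the group earns 3.3 × 2.75 × 264 = 2395.80.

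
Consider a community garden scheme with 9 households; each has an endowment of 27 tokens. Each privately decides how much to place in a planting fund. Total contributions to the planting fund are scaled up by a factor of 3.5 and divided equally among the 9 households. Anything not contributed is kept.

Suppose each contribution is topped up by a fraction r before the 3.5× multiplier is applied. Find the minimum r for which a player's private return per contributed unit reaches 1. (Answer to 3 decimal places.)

With matching at rate r, one contributed unit becomes (1 + r) in the planting fund and returns 3.5 × (1 + r) / 9 to the contributor.
Setting this equal to 1: 1 + r = 9/3.5 = 2.5714.
So the minimum matching rate is r = 2.5714 − 1 = 1.571.

1.571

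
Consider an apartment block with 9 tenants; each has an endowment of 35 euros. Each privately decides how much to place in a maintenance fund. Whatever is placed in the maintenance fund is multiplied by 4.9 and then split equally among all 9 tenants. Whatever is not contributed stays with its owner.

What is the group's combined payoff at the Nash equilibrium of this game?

315.00 euros

Each contributed unit returns 4.9/9 = 0.5444 to its contributor — below 1 — so contributing 0 is dominant for every player. At the Nash equilibrium everyone keeps their 35, and the group total is 9 × 35 = 315.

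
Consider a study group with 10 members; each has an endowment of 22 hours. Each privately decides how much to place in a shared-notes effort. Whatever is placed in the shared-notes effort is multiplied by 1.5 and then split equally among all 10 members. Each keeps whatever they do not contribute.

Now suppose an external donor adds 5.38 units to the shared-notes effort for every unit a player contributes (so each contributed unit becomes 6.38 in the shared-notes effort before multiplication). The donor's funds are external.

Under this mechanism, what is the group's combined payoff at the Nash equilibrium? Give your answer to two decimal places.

Even with the mechanism, each unit contributed returns only 1.5 × 6.38 / 10 = 0.9570 per unit of net cost, so contributing nothing is still dominant.
Everyone keeps their endowment and the group total is 10 × 22 = 220.

220.00 hours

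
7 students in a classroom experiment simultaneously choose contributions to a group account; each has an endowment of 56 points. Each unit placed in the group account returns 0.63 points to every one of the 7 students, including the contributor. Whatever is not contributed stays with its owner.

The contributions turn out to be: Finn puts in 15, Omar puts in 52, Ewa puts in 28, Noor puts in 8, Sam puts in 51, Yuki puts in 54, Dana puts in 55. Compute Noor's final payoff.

213.69 points

Total contributed: 15 + 52 + 28 + 8 + 51 + 54 + 55 = 263.
Each receives 0.63 × 263 = 165.69 from the group account.
Noor keeps 56 − 8 = 48, so Noor's payoff is 48 + 165.69 = 213.69.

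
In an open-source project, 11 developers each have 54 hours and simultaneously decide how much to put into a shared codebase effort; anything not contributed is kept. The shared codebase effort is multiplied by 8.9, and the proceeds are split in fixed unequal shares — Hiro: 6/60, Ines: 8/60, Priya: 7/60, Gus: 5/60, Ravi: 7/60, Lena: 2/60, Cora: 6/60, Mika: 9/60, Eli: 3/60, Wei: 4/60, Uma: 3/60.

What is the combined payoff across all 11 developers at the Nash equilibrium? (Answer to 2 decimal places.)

2300.40 hours

A player with share s gets back 8.9·s per unit contributed, so full contribution is dominant for anyone with s > 1/8.9 = 0.1124 and zero contribution is dominant for anyone below.
Ines, Priya, Ravi and Mika are above the threshold, contributing 54 each; the remaining 7 contribute 0. Total contributed: 216.
The shared codebase effort pays out 8.9 × 216 = 1922.40 in total (split across the unequal shares, but the aggregate is all that matters for the group sum).
The 7 free-riders keep 54 each, adding 378. Group total = 378 + 1922.40 = 2300.40.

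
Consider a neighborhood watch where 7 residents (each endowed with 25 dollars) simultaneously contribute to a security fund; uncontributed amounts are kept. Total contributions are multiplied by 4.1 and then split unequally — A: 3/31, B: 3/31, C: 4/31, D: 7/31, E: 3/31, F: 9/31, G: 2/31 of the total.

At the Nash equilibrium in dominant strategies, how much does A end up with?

34.92 dollars

A player with share s gets back 4.1·s per unit contributed, so full contribution is dominant for anyone with s > 1/4.1 = 0.2439 and zero contribution is dominant for anyone below.
Only F (9/31) clears that bar, contributing 25; the remaining 6 contribute 0. Total contributed: 25.
A keeps 25 and receives 4.1 × 25 × 3/31 = 9.92 from the security fund, for a payoff of 34.92.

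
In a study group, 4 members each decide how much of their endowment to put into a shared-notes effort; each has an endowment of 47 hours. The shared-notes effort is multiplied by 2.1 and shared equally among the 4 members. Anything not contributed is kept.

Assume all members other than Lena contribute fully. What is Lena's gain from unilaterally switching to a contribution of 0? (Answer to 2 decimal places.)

Switching from a contribution of 47 to 0 lets Lena keep an extra 47 hours, but lowers the shared-notes effort by 47, which costs Lena their own share of that drop: 2.1/4 × 47 = 24.67.
Net gain = 47 − 24.67 = 22.33. The private return per contributed unit (0.5250) is below 1, so free-riding is indeed the best response regardless of what the others do.

22.33 hours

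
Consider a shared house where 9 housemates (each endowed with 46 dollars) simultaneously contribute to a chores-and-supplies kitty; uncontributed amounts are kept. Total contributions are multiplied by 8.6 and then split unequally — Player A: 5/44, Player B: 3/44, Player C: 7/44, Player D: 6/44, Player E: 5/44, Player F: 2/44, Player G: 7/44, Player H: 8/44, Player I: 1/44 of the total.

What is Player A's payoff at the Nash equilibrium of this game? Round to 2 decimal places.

225.82 dollars

Player j's private return per contributed unit is 8.6 × (j's share). Contributing is weakly dominant for j when that share is at least 1/8.6 = 0.1163, and contributing 0 is dominant otherwise.
Player C, Player D, Player G and Player H are above the threshold, contributing 46 each; the remaining 5 contribute 0. Total contributed: 184.
Player A keeps 46 and receives 8.6 × 184 × 5/44 = 179.82 from the chores-and-supplies kitty, for a payoff of 225.82.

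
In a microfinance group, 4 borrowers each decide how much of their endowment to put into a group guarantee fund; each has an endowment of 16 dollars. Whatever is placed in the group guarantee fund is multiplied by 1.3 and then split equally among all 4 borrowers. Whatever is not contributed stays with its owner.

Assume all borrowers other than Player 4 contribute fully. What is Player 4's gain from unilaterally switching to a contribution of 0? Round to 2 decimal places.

10.80 dollars

Switching from a contribution of 16 to 0 lets Player 4 keep an extra 16 dollars, but lowers the group guarantee fund by 16, which costs Player 4 their own share of that drop: 1.3/4 × 16 = 5.20.
Net gain = 16 − 5.20 = 10.80. The private return per contributed unit (0.3250) is below 1, so free-riding is indeed the best response regardless of what the others do.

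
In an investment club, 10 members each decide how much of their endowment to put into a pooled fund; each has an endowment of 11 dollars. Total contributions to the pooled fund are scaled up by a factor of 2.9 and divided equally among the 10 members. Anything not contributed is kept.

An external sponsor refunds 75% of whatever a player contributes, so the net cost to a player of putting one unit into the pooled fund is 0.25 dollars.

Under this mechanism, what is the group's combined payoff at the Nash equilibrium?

Under the mechanism each unit contributed yields (2.9/10) / 0.25 = 1.1600 back to its contributor per unit of net cost, which exceeds 1, making full contribution the dominant choice for everyone.
So the Nash equilibrium is full contribution by all 10; the group earns 10 × (11 × 0.75 + 2.9 × 11) = 401.50.

401.50 dollars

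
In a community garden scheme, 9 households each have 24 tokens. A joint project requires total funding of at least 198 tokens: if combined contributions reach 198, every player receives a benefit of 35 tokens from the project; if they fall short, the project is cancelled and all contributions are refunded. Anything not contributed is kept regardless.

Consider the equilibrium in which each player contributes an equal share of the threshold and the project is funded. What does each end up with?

37 tokens

Equal share of the threshold: 198/9 = 22.
At this profile no one gains by cutting their contribution: any cut drops the total below 198, the project is cancelled, contributions are refunded, and the deviator ends with 24, which is less than 24 − 22 + 35 = 37. Contributing more than 22 just wastes the excess. So contributing exactly 22 is a best response.
Each player's payoff: 24 − 22 + 35 = 37.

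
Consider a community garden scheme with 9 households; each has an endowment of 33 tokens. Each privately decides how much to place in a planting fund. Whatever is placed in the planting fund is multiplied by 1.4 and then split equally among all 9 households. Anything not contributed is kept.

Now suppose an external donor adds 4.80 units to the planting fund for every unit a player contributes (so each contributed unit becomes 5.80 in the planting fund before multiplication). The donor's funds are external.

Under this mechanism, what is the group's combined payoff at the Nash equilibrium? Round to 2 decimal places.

The effective private return is 1.4 × 5.80 / 9 = 0.9022, which is still under 1, so the mechanism doesn't change anyone's dominant strategy: zero contribution.
At the Nash equilibrium no one contributes; group total payoff = 9 × 33 = 297.

297.00 tokens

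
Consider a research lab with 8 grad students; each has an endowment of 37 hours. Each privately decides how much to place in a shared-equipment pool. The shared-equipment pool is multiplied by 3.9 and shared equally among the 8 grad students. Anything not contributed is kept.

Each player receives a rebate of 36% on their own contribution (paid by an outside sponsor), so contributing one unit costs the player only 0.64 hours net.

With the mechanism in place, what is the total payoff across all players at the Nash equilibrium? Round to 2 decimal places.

With the mechanism, a contributed unit returns (3.9/8) / 0.64 = 0.7617 per unit of net cost — still below 1 — so contributing 0 remains dominant for every player.
Everyone keeps their endowment and the group total is 8 × 37 = 296.

296.00 hours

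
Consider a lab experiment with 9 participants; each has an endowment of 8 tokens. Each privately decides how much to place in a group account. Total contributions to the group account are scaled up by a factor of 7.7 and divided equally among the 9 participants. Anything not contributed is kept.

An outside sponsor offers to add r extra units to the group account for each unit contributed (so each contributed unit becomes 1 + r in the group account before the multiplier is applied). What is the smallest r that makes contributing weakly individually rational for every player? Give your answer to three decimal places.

0.169

With matching at rate r, one contributed unit becomes (1 + r) in the group account and returns 7.7 × (1 + r) / 9 to the contributor.
Setting this equal to 1: 1 + r = 9/7.7 = 1.1688.
So the minimum matching rate is r = 1.1688 − 1 = 0.169.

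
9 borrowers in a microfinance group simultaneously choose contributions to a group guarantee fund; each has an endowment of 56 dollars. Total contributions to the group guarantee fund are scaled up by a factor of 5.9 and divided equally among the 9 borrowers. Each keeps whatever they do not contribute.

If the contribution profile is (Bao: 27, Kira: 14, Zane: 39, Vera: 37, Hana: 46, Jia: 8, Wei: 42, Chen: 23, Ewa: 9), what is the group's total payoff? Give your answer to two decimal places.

1704.50 dollars

Total contributed: 27 + 14 + 39 + 37 + 46 + 8 + 42 + 23 + 9 = 245; total kept: 9 × 56 − 245 = 259.
The group guarantee fund pays out 5.9 × 245 = 1445.50 in aggregate.
Group total = 259 + 1445.50 = 1704.50.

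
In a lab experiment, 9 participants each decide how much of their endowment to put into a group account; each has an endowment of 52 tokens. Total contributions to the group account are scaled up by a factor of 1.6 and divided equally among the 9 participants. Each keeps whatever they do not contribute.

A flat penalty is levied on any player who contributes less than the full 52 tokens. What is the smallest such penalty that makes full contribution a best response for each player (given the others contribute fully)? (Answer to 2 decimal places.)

42.76 tokens

Given the others contribute fully, the best deviation is to contribute 0 (any partial contribution still incurs the fine and gives up units whose private return 0.1778 is below 1).
Deviating from 52 to 0 saves 52 tokens but forfeits the deviator's share of the drop in the group account: 1.6/9 × 52 = 9.24.
So the deviation gain is 52 − 9.24 = 42.76, and the fine must be at least 42.76 tokens to wipe it out.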